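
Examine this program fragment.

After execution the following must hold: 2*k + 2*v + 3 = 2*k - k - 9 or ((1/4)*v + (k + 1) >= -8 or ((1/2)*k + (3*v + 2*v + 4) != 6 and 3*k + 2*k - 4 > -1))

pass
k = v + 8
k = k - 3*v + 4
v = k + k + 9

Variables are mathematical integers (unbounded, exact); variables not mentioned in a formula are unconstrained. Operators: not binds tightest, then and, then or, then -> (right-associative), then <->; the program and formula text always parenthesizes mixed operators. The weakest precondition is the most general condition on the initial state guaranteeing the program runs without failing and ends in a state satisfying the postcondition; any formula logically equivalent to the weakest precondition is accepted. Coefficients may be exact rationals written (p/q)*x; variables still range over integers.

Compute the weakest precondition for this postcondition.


Working backward. After the program, the postcondition 2*k + 2*v + 3 = 2*k - k - 9 or ((1/4)*v + (k + 1) >= -8 or ((1/2)*k + (3*v + 2*v + 4) != 6 and 3*k + 2*k - 4 > -1)) must hold; in canonical form it is k + 2*v = -12 or k + (1/4)*v >= -9 or ((1/2)*k + 5*v != 2 and 5*k > 3).
Before v := k + k + 9: 5*k = -30 or (3/2)*k >= -45/4 or ((21/2)*k != -43 and 5*k > 3)
Before k := k - 3*v + 4: 5*k = 15*v - 50 or (3/2)*k >= (9/2)*v - 69/4 or ((21/2)*k != (63/2)*v - 85 and 5*k > 15*v - 17)
Before k := v + 8: 10*v = 90 or 3*v <= 117/4 or (21*v != 169 and 10*v < 57)
Before skip: 10*v = 90 or 3*v <= 117/4 or (21*v != 169 and 10*v < 57)
Answer: WP = 10*v = 90 or 3*v <= 117/4 or (21*v != 169 and 10*v < 57)


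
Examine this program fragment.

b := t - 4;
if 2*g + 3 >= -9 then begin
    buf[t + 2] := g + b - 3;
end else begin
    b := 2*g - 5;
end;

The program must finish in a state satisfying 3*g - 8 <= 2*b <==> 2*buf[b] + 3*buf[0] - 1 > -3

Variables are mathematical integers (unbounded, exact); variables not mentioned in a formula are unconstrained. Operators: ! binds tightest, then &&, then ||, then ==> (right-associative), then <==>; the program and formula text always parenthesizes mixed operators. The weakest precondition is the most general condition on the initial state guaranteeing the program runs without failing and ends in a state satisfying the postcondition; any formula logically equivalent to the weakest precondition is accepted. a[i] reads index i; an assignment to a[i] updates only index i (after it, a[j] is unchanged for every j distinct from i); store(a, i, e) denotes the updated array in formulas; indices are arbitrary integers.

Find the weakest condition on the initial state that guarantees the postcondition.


Working backward. After the program, the postcondition 3*g - 8 <= 2*b <==> 2*buf[b] + 3*buf[0] - 1 > -3 must hold; in canonical form it is 3*g <= 2*b + 8 <==> 3*buf[0] + 2*buf[b] > -2.
Then branch requires 3*g <= 2*b + 8 <==> 3*store(buf, t + 2, b + g - 3)[0] + 2*store(buf, t + 2, b + g - 3)[b] > -2; else branch requires g >= 2 <==> 3*buf[0] + 2*buf[2*g - 5] > -2.
Before the if: (2*g >= -12 ==> (3*g <= 2*b + 8 <==> 3*store(buf, t + 2, b + g - 3)[0] + 2*store(buf, t + 2, b + g - 3)[b] > -2)) && ((!(2*g >= -12)) ==> (g >= 2 <==> 3*buf[0] + 2*buf[2*g - 5] > -2))
Before b := t - 4: (2*g >= -12 ==> (3*g <= 2*t <==> 3*store(buf, t + 2, g + t - 7)[0] + 2*store(buf, t + 2, g + t - 7)[t - 4] > -2)) && ((!(2*g >= -12)) ==> (g >= 2 <==> 3*buf[0] + 2*buf[2*g - 5] > -2))
Answer: WP = (2*g >= -12 ==> (3*g <= 2*t <==> 3*store(buf, t + 2, g + t - 7)[0] + 2*store(buf, t + 2, g + t - 7)[t - 4] > -2)) && ((!(2*g >= -12)) ==> (g >= 2 <==> 3*buf[0] + 2*buf[2*g - 5] > -2))


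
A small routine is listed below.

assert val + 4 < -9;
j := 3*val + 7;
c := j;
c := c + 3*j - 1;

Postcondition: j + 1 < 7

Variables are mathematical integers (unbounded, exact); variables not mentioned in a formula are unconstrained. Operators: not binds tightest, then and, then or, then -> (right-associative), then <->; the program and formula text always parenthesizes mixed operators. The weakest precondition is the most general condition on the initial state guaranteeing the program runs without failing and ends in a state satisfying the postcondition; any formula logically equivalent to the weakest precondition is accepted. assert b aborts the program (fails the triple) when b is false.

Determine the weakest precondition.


Working backward. After the program, the postcondition j + 1 < 7 must hold; in canonical form it is j < 6.
Before c := c + 3*j - 1: j < 6
Before c := j: j < 6
Before j := 3*val + 7: 3*val < -1
Before assert val + 4 < -9: val < -13 and 3*val < -1
Answer: WP = val < -13 and 3*val < -1


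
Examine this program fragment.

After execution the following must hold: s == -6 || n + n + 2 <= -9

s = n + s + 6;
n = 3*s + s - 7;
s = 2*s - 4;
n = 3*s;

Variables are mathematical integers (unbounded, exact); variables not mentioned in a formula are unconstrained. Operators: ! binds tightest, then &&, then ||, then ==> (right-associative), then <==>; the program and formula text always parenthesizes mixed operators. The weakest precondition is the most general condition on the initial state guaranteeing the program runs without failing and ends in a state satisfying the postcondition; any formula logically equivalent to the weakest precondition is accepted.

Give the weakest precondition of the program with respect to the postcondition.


Working backward. After the program, the postcondition s == -6 || n + n + 2 <= -9 must hold; in canonical form it is s == -6 || 2*n <= -11.
Before n := 3*s: s == -6 || 6*s <= -11
Before s := 2*s - 4: 2*s == -2 || 12*s <= 13
Before n := 3*s + s - 7: 2*s == -2 || 12*s <= 13
Before s := n + s + 6: 2*n + 2*s == -14 || 12*n + 12*s <= -59
Answer: WP = 2*n + 2*s == -14 || 12*n + 12*s <= -59


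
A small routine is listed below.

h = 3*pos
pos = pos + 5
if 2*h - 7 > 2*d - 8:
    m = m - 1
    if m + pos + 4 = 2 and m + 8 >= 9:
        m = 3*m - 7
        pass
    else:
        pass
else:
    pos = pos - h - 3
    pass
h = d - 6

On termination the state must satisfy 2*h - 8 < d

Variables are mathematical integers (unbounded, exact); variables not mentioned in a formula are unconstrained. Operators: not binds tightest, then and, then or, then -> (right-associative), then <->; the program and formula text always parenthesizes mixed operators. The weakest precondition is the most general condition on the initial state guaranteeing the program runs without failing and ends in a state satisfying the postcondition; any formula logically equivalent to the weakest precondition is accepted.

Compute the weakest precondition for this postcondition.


Working backward. After the program, the postcondition 2*h - 8 < d must hold; in canonical form it is 2*h < d + 8.
Before h := d - 6: d < 20
Then branch requires ((m + pos = -1 and m >= 2) -> d < 20) and ((not (m + pos = -1 and m >= 2)) -> d < 20); else branch requires d < 20.
Before the if: (2*h > 2*d - 1 -> (((m + pos = -1 and m >= 2) -> d < 20) and ((not (m + pos = -1 and m >= 2)) -> d < 20))) and ((not (2*h > 2*d - 1)) -> d < 20)
Before pos := pos + 5: (2*h > 2*d - 1 -> (((m + pos = -6 and m >= 2) -> d < 20) and ((not (m + pos = -6 and m >= 2)) -> d < 20))) and ((not (2*h > 2*d - 1)) -> d < 20)
Before h := 3*pos: (6*pos > 2*d - 1 -> (((m + pos = -6 and m >= 2) -> d < 20) and ((not (m + pos = -6 and m >= 2)) -> d < 20))) and ((not (6*pos > 2*d - 1)) -> d < 20)
Answer: WP = (6*pos > 2*d - 1 -> (((m + pos = -6 and m >= 2) -> d < 20) and ((not (m + pos = -6 and m >= 2)) -> d < 20))) and ((not (6*pos > 2*d - 1)) -> d < 20)


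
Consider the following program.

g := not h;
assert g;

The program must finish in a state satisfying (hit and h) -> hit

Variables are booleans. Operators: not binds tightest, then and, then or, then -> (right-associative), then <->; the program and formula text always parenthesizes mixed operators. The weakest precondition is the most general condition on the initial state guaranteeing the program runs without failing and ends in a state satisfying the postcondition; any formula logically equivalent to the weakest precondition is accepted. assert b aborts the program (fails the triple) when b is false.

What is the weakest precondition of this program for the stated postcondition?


Working backward. After the program, (hit and h) -> hit must hold.
Before assert g: g and ((hit and h) -> hit)
Before g := not h: (not h) and ((hit and h) -> hit)
Answer: WP = (not h) and ((hit and h) -> hit)


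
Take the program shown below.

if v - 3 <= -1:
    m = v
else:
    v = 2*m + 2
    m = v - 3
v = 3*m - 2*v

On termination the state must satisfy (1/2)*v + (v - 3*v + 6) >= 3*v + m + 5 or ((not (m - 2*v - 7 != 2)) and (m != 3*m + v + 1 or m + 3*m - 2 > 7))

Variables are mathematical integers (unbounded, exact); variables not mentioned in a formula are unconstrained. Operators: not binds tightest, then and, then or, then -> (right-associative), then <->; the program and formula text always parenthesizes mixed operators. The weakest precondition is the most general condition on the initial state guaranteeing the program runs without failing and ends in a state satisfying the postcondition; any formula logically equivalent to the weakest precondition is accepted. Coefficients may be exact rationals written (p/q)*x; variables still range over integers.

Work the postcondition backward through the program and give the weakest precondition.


Working backward. After the program, the postcondition (1/2)*v + (v - 3*v + 6) >= 3*v + m + 5 or ((not (m - 2*v - 7 != 2)) and (m != 3*m + v + 1 or m + 3*m - 2 > 7)) must hold; in canonical form it is m + (9/2)*v <= 1 or ((not (m != 2*v + 9)) and (2*m + v != -1 or 4*m > 9)).
Before v := 3*m - 2*v: (29/2)*m <= 9*v + 1 or ((not (4*v != 5*m + 9)) and (5*m != 2*v - 1 or 4*m > 9))
Then branch requires (11/2)*v <= 1 or ((not (v != -9)) and (3*v != -1 or 4*v > 9)); else branch requires 11*m <= 67/2 or ((not (2*m != 4)) and (6*m != 8 or 8*m > 13)).
Before the if: (v <= 2 -> ((11/2)*v <= 1 or ((not (v != -9)) and (3*v != -1 or 4*v > 9)))) and ((not (v <= 2)) -> (11*m <= 67/2 or ((not (2*m != 4)) and (6*m != 8 or 8*m > 13))))
Answer: WP = (v <= 2 -> ((11/2)*v <= 1 or ((not (v != -9)) and (3*v != -1 or 4*v > 9)))) and ((not (v <= 2)) -> (11*m <= 67/2 or ((not (2*m != 4)) and (6*m != 8 or 8*m > 13))))


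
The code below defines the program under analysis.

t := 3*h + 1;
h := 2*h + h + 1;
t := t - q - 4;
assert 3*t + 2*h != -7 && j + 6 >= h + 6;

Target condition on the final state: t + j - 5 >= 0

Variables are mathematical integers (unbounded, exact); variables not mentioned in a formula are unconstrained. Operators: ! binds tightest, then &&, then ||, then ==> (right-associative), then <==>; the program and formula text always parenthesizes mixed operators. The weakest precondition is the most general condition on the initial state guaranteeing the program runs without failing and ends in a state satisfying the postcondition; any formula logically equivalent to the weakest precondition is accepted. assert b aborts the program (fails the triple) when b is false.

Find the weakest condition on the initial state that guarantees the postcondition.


Working backward. After the program, the postcondition t + j - 5 >= 0 must hold; in canonical form it is j + t >= 5.
Before assert 3*t + 2*h != -7 && j + 6 >= h + 6: 2*h + 3*t != -7 && j >= h && j + t >= 5
Before t := t - q - 4: 2*h + 3*t != 3*q + 5 && j >= h && j + t >= q + 9
Before h := 2*h + h + 1: 6*h + 3*t != 3*q + 3 && j >= 3*h + 1 && j + t >= q + 9
Before t := 3*h + 1: 15*h != 3*q && j >= 3*h + 1 && 3*h + j >= q + 8
Answer: WP = 15*h != 3*q && j >= 3*h + 1 && 3*h + j >= q + 8


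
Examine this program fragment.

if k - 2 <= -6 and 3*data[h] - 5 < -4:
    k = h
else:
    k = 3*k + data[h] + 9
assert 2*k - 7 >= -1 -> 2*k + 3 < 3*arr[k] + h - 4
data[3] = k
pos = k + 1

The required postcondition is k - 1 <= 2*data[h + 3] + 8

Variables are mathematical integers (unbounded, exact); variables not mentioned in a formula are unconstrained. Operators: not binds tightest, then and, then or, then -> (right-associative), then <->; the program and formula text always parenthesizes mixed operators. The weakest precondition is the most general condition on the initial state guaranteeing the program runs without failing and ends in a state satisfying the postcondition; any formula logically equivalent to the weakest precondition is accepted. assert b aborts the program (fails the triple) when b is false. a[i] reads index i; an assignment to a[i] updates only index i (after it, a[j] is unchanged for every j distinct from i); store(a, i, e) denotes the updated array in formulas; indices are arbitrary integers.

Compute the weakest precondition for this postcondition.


Working backward. After the program, the postcondition k - 1 <= 2*data[h + 3] + 8 must hold; in canonical form it is k <= 2*data[h + 3] + 9.
Before pos := k + 1: k <= 2*data[h + 3] + 9
Before data[3] := k: k <= 2*store(data, 3, k)[h + 3] + 9
Before assert 2*k - 7 >= -1 -> 2*k + 3 < 3*arr[k] + h - 4: (2*k >= 6 -> 2*k < 3*arr[k] + h - 7) and k <= 2*store(data, 3, k)[h + 3] + 9
Then branch requires (2*h >= 6 -> h < 3*arr[h] - 7) and h <= 2*store(data, 3, h)[h + 3] + 9; else branch requires (2*data[h] + 6*k >= -12 -> 2*data[h] + 6*k < 3*arr[data[h] + 3*k + 9] + h - 25) and data[h] + 3*k <= 2*store(data, 3, data[h] + 3*k + 9)[h + 3].
Before the if: ((k <= -4 and 3*data[h] < 1) -> ((2*h >= 6 -> h < 3*arr[h] - 7) and h <= 2*store(data, 3, h)[h + 3] + 9)) and ((not (k <= -4 and 3*data[h] < 1)) -> ((2*data[h] + 6*k >= -12 -> 2*data[h] + 6*k < 3*arr[data[h] + 3*k + 9] + h - 25) and data[h] + 3*k <= 2*store(data, 3, data[h] + 3*k + 9)[h + 3]))
Answer: WP = ((k <= -4 and 3*data[h] < 1) -> ((2*h >= 6 -> h < 3*arr[h] - 7) and h <= 2*store(data, 3, h)[h + 3] + 9)) and ((not (k <= -4 and 3*data[h] < 1)) -> ((2*data[h] + 6*k >= -12 -> 2*data[h] + 6*k < 3*arr[data[h] + 3*k + 9] + h - 25) and data[h] + 3*k <= 2*store(data, 3, data[h] + 3*k + 9)[h + 3]))


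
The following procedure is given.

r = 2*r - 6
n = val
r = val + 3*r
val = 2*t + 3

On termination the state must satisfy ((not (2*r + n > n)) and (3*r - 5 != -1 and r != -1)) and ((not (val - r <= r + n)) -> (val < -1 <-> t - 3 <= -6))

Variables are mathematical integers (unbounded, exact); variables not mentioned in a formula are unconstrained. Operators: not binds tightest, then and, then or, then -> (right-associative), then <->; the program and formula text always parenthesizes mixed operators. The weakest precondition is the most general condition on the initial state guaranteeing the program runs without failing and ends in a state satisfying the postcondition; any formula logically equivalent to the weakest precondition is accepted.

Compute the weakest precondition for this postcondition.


Working backward. After the program, the postcondition ((not (2*r + n > n)) and (3*r - 5 != -1 and r != -1)) and ((not (val - r <= r + n)) -> (val < -1 <-> t - 3 <= -6)) must hold; in canonical form it is (not (2*r > 0)) and 3*r != 4 and r != -1 and ((not (val <= n + 2*r)) -> (val < -1 <-> t <= -3)).
Before val := 2*t + 3: (not (2*r > 0)) and 3*r != 4 and r != -1 and ((not (2*t <= n + 2*r - 3)) -> (2*t < -4 <-> t <= -3))
Before r := val + 3*r: (not (6*r + 2*val > 0)) and 9*r + 3*val != 4 and 3*r + val != -1 and ((not (2*t <= n + 6*r + 2*val - 3)) -> (2*t < -4 <-> t <= -3))
Before n := val: (not (6*r + 2*val > 0)) and 9*r + 3*val != 4 and 3*r + val != -1 and ((not (2*t <= 6*r + 3*val - 3)) -> (2*t < -4 <-> t <= -3))
Before r := 2*r - 6: (not (12*r + 2*val > 36)) and 18*r + 3*val != 58 and 6*r + val != 17 and ((not (2*t <= 12*r + 3*val - 39)) -> (2*t < -4 <-> t <= -3))
Answer: WP = (not (12*r + 2*val > 36)) and 18*r + 3*val != 58 and 6*r + val != 17 and ((not (2*t <= 12*r + 3*val - 39)) -> (2*t < -4 <-> t <= -3))


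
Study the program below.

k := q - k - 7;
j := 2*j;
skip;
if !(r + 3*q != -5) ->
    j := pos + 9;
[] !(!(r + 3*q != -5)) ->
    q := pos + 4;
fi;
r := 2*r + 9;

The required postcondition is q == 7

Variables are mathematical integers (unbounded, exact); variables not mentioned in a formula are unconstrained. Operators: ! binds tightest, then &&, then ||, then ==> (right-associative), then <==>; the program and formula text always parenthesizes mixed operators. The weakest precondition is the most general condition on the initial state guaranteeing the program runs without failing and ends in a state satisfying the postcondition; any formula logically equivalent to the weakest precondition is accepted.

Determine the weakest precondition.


Working backward. After the program, q == 7 must hold.
Before r := 2*r + 9: q == 7
Then branch requires q == 7; else branch requires pos == 3.
Before the if: ((!(3*q + r != -5)) ==> q == 7) && (3*q + r != -5 ==> pos == 3)
Before skip: ((!(3*q + r != -5)) ==> q == 7) && (3*q + r != -5 ==> pos == 3)
Before j := 2*j: ((!(3*q + r != -5)) ==> q == 7) && (3*q + r != -5 ==> pos == 3)
Before k := q - k - 7: ((!(3*q + r != -5)) ==> q == 7) && (3*q + r != -5 ==> pos == 3)
Answer: WP = ((!(3*q + r != -5)) ==> q == 7) && (3*q + r != -5 ==> pos == 3)


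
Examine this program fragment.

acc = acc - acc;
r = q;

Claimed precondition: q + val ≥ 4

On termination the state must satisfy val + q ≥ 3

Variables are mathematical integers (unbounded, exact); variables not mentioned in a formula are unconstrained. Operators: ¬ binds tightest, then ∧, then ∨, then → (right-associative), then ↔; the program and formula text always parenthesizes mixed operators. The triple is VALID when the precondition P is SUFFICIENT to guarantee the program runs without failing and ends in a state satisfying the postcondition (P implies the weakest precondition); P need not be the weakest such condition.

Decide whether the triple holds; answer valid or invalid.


Working backward. After the program, the postcondition val + q ≥ 3 must hold; in canonical form it is q + val ≥ 3.
Before r := q: q + val ≥ 3
Before acc := acc - acc: q + val ≥ 3
The weakest precondition is q + val ≥ 3.
Check whether q + val ≥ 4 implies it.
Every state satisfying the precondition satisfies the weakest precondition: the implication holds.
Answer: valid


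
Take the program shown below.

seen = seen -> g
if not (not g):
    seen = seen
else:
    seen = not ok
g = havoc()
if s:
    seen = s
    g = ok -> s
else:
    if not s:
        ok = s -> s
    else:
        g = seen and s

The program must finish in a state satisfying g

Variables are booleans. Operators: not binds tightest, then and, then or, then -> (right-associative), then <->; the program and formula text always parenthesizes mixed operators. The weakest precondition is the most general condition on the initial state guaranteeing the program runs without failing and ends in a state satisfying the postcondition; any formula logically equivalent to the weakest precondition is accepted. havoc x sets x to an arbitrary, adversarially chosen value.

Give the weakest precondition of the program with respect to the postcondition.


Working backward. After the program, g must hold.
Then branch requires ok -> s; else branch requires ((not s) -> g) and (s -> (seen and s)).
Before the if: (s -> (ok -> s)) and ((not s) -> (((not s) -> g) and (s -> (seen and s))))
Before havoc g: (s -> (ok -> s)) and ((not s) -> (s -> (seen and s))) and ((not s) -> (s and (s -> (seen and s))))
Then branch requires (s -> (ok -> s)) and ((not s) -> (s -> (seen and s))) and ((not s) -> (s and (s -> (seen and s)))); else branch requires (s -> (ok -> s)) and ((not s) -> (s -> ((not ok) and s))) and ((not s) -> (s and (s -> ((not ok) and s)))).
Before the if: (g -> ((s -> (ok -> s)) and ((not s) -> (s -> (seen and s))) and ((not s) -> (s and (s -> (seen and s)))))) and ((not g) -> ((s -> (ok -> s)) and ((not s) -> (s -> ((not ok) and s))) and ((not s) -> (s and (s -> ((not ok) and s))))))
Before seen := seen -> g: (g -> ((s -> (ok -> s)) and ((not s) -> (s -> ((seen -> g) and s))) and ((not s) -> (s and (s -> ((seen -> g) and s)))))) and ((not g) -> ((s -> (ok -> s)) and ((not s) -> (s -> ((not ok) and s))) and ((not s) -> (s and (s -> ((not ok) and s))))))
Answer: WP = (g -> ((s -> (ok -> s)) and ((not s) -> (s -> ((seen -> g) and s))) and ((not s) -> (s and (s -> ((seen -> g) and s)))))) and ((not g) -> ((s -> (ok -> s)) and ((not s) -> (s -> ((not ok) and s))) and ((not s) -> (s and (s -> ((not ok) and s))))))


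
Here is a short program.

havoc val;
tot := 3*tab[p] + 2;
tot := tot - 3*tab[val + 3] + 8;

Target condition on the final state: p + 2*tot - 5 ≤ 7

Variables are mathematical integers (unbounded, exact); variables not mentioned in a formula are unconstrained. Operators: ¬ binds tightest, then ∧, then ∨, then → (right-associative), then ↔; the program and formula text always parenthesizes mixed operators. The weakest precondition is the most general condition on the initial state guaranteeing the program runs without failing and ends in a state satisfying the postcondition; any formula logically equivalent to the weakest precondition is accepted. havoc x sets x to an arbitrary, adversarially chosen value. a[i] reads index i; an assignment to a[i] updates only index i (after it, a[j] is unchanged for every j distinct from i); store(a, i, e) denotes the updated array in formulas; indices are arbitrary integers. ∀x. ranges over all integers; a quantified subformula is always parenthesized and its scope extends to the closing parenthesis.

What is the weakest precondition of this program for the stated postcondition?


Working backward. After the program, the postcondition p + 2*tot - 5 ≤ 7 must hold; in canonical form it is p + 2*tot ≤ 12.
Before tot := tot - 3*tab[val + 3] + 8: p + 2*tot ≤ 6*tab[val + 3] - 4
Before tot := 3*tab[p] + 2: 6*tab[p] + p ≤ 6*tab[val + 3] - 8
Before havoc val: ∀val_1. 6*tab[p] + p ≤ 6*tab[val_1 + 3] - 8
Answer: WP = ∀val_1. 6*tab[p] + p ≤ 6*tab[val_1 + 3] - 8


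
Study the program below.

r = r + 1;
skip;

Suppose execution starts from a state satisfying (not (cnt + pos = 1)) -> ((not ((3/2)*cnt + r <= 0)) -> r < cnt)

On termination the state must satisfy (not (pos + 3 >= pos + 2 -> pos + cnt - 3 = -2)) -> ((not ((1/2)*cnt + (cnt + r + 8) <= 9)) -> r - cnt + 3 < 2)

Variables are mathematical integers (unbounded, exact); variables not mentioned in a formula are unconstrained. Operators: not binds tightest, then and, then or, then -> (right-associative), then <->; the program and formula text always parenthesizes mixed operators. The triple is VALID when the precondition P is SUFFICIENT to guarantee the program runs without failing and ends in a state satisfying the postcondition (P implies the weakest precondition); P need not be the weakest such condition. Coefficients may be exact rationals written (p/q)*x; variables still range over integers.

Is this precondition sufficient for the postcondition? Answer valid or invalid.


Working backward. After the program, the postcondition (not (pos + 3 >= pos + 2 -> pos + cnt - 3 = -2)) -> ((not ((1/2)*cnt + (cnt + r + 8) <= 9)) -> r - cnt + 3 < 2) must hold; in canonical form it is (not (cnt + pos = 1)) -> ((not ((3/2)*cnt + r <= 1)) -> r < cnt - 1).
Before skip: (not (cnt + pos = 1)) -> ((not ((3/2)*cnt + r <= 1)) -> r < cnt - 1)
Before r := r + 1: (not (cnt + pos = 1)) -> ((not ((3/2)*cnt + r <= 0)) -> r < cnt - 2)
The weakest precondition is (not (cnt + pos = 1)) -> ((not ((3/2)*cnt + r <= 0)) -> r < cnt - 2).
Check whether (not (cnt + pos = 1)) -> ((not ((3/2)*cnt + r <= 0)) -> r < cnt) implies it.
Countermodel: at the initial state cnt = 1, pos = 1, r = -1, the precondition holds but the weakest precondition fails.
Answer: invalid


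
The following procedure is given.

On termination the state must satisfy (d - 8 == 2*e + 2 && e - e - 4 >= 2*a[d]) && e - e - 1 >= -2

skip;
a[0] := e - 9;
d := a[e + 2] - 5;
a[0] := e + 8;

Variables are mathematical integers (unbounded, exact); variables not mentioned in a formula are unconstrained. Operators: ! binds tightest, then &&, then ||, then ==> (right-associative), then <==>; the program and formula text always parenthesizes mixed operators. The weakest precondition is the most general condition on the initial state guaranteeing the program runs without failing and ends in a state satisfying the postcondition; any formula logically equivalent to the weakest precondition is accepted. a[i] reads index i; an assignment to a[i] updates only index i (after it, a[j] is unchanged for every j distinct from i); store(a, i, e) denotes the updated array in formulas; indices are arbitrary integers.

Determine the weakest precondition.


Working backward. After the program, the postcondition (d - 8 == 2*e + 2 && e - e - 4 >= 2*a[d]) && e - e - 1 >= -2 must hold; in canonical form it is d == 2*e + 10 && 2*a[d] <= -4.
Before a[0] := e + 8: d == 2*e + 10 && 2*store(a, 0, e + 8)[d] <= -4
Before d := a[e + 2] - 5: a[e + 2] == 2*e + 15 && 2*store(a, 0, e + 8)[a[e + 2] - 5] <= -4
Before a[0] := e - 9: store(a, 0, e - 9)[e + 2] == 2*e + 15 && 2*store(store(a, 0, e - 9), 0, e + 8)[store(a, 0, e - 9)[e + 2] - 5] <= -4
Before skip: store(a, 0, e - 9)[e + 2] == 2*e + 15 && 2*store(store(a, 0, e - 9), 0, e + 8)[store(a, 0, e - 9)[e + 2] - 5] <= -4
Answer: WP = store(a, 0, e - 9)[e + 2] == 2*e + 15 && 2*store(store(a, 0, e - 9), 0, e + 8)[store(a, 0, e - 9)[e + 2] - 5] <= -4


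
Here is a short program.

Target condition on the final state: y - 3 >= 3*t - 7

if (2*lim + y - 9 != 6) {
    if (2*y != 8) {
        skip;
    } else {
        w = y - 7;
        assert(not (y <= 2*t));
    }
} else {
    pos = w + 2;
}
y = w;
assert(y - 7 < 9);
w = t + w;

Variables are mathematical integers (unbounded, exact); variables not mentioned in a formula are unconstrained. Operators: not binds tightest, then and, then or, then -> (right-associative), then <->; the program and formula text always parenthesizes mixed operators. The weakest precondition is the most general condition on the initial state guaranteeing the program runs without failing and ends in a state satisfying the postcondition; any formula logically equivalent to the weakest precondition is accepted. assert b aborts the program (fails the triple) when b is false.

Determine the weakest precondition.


Working backward. After the program, the postcondition y - 3 >= 3*t - 7 must hold; in canonical form it is y >= 3*t - 4.
Before w := t + w: y >= 3*t - 4
Before assert y - 7 < 9: y < 16 and y >= 3*t - 4
Before y := w: w < 16 and w >= 3*t - 4
Then branch requires (2*y != 8 -> (w < 16 and w >= 3*t - 4)) and ((not (2*y != 8)) -> ((not (y <= 2*t)) and y < 23 and y >= 3*t + 3)); else branch requires w < 16 and w >= 3*t - 4.
Before the if: (2*lim + y != 15 -> ((2*y != 8 -> (w < 16 and w >= 3*t - 4)) and ((not (2*y != 8)) -> ((not (y <= 2*t)) and y < 23 and y >= 3*t + 3)))) and ((not (2*lim + y != 15)) -> (w < 16 and w >= 3*t - 4))
Answer: WP = (2*lim + y != 15 -> ((2*y != 8 -> (w < 16 and w >= 3*t - 4)) and ((not (2*y != 8)) -> ((not (y <= 2*t)) and y < 23 and y >= 3*t + 3)))) and ((not (2*lim + y != 15)) -> (w < 16 and w >= 3*t - 4))


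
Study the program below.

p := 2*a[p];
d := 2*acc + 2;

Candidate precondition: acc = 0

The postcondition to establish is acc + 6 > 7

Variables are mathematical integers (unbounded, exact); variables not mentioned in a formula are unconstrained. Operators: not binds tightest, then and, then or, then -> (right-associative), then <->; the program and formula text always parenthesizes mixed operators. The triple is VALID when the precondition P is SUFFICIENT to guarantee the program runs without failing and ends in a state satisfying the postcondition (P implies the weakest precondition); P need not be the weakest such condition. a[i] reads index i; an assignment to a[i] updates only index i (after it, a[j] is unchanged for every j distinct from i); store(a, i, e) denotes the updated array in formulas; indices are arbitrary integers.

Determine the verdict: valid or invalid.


Working backward. After the program, the postcondition acc + 6 > 7 must hold; in canonical form it is acc > 1.
Before d := 2*acc + 2: acc > 1
Before p := 2*a[p]: acc > 1
The weakest precondition is acc > 1.
Check whether acc = 0 implies it.
Countermodel: at the initial state acc = 0, the precondition holds but the weakest precondition fails.
Answer: invalid


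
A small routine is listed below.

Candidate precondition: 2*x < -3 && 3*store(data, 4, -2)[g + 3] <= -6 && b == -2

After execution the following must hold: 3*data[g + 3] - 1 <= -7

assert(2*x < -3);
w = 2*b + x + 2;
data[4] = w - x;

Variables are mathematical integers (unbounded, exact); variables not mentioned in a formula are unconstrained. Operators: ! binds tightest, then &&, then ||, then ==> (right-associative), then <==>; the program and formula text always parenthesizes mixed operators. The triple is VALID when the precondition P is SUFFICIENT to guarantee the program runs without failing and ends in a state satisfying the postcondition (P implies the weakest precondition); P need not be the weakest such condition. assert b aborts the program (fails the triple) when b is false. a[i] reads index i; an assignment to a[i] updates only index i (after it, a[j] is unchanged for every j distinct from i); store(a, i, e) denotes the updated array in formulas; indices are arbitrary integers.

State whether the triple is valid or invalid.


Working backward. After the program, the postcondition 3*data[g + 3] - 1 <= -7 must hold; in canonical form it is 3*data[g + 3] <= -6.
Before data[4] := w - x: 3*store(data, 4, w - x)[g + 3] <= -6
Before w := 2*b + x + 2: 3*store(data, 4, 2*b + 2)[g + 3] <= -6
Before assert 2*x < -3: 2*x < -3 && 3*store(data, 4, 2*b + 2)[g + 3] <= -6
The weakest precondition is 2*x < -3 && 3*store(data, 4, 2*b + 2)[g + 3] <= -6.
Check whether 2*x < -3 && 3*store(data, 4, -2)[g + 3] <= -6 && b == -2 implies it.
Every state satisfying the precondition satisfies the weakest precondition: the implication holds.
Answer: valid


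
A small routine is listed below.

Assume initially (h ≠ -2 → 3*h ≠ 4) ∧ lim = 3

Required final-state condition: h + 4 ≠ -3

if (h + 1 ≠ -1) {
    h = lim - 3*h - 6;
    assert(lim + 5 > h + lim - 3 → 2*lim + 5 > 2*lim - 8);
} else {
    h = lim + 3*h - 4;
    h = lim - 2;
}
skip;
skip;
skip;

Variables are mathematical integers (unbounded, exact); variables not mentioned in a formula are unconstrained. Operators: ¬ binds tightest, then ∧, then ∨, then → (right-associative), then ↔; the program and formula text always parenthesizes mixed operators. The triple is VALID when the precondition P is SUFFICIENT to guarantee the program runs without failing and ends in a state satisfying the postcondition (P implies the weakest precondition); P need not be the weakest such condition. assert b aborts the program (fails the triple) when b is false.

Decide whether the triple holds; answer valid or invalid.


Working backward. After the program, the postcondition h + 4 ≠ -3 must hold; in canonical form it is h ≠ -7.
Before skip: h ≠ -7
Before skip: h ≠ -7
Before skip: h ≠ -7
Then branch requires lim ≠ 3*h - 1; else branch requires lim ≠ -5.
Before the if: (h ≠ -2 → lim ≠ 3*h - 1) ∧ ((¬(h ≠ -2)) → lim ≠ -5)
The weakest precondition is (h ≠ -2 → lim ≠ 3*h - 1) ∧ ((¬(h ≠ -2)) → lim ≠ -5).
Check whether (h ≠ -2 → 3*h ≠ 4) ∧ lim = 3 implies it.
Every state satisfying the precondition satisfies the weakest precondition: the implication holds.
Answer: valid


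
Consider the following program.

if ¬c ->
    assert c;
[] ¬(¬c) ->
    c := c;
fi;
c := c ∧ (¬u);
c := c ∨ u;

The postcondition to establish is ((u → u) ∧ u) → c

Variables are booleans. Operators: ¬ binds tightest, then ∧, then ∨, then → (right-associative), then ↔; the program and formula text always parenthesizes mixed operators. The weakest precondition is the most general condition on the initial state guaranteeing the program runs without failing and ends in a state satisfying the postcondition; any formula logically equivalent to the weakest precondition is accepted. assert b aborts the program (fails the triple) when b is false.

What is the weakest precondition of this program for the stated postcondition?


Working backward. After the program, the postcondition ((u → u) ∧ u) → c must hold; in canonical form it is u → c.
Before c := c ∨ u: u → (c ∨ u)
Before c := c ∧ (¬u): u → ((c ∧ (¬u)) ∨ u)
Then branch requires c ∧ (u → ((c ∧ (¬u)) ∨ u)); else branch requires u → ((c ∧ (¬u)) ∨ u).
Before the if: ((¬c) → (c ∧ (u → ((c ∧ (¬u)) ∨ u)))) ∧ (c → (u → ((c ∧ (¬u)) ∨ u)))
Answer: WP = ((¬c) → (c ∧ (u → ((c ∧ (¬u)) ∨ u)))) ∧ (c → (u → ((c ∧ (¬u)) ∨ u)))


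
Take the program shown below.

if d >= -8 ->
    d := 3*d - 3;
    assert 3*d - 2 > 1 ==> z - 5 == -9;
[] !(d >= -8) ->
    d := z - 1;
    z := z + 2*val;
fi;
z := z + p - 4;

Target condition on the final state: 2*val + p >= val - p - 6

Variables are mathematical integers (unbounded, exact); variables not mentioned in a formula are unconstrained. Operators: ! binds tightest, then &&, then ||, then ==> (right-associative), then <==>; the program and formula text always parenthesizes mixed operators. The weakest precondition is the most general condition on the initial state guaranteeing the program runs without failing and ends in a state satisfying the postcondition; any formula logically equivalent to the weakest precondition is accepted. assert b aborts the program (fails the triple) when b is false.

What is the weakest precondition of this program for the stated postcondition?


Working backward. After the program, the postcondition 2*val + p >= val - p - 6 must hold; in canonical form it is 2*p + val >= -6.
Before z := z + p - 4: 2*p + val >= -6
Then branch requires (9*d > 12 ==> z == -4) && 2*p + val >= -6; else branch requires 2*p + val >= -6.
Before the if: (d >= -8 ==> ((9*d > 12 ==> z == -4) && 2*p + val >= -6)) && ((!(d >= -8)) ==> 2*p + val >= -6)
Answer: WP = (d >= -8 ==> ((9*d > 12 ==> z == -4) && 2*p + val >= -6)) && ((!(d >= -8)) ==> 2*p + val >= -6)


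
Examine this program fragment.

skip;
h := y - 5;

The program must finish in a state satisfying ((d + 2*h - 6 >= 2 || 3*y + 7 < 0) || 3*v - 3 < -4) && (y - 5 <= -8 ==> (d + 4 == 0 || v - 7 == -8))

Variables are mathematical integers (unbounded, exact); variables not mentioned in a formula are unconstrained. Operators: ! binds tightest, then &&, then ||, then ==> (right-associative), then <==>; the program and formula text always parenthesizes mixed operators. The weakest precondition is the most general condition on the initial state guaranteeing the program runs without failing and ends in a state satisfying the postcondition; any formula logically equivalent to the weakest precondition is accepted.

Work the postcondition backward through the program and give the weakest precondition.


Working backward. After the program, the postcondition ((d + 2*h - 6 >= 2 || 3*y + 7 < 0) || 3*v - 3 < -4) && (y - 5 <= -8 ==> (d + 4 == 0 || v - 7 == -8)) must hold; in canonical form it is (d + 2*h >= 8 || 3*y < -7 || 3*v < -1) && (y <= -3 ==> (d == -4 || v == -1)).
Before h := y - 5: (d + 2*y >= 18 || 3*y < -7 || 3*v < -1) && (y <= -3 ==> (d == -4 || v == -1))
Before skip: (d + 2*y >= 18 || 3*y < -7 || 3*v < -1) && (y <= -3 ==> (d == -4 || v == -1))
Answer: WP = (d + 2*y >= 18 || 3*y < -7 || 3*v < -1) && (y <= -3 ==> (d == -4 || v == -1))


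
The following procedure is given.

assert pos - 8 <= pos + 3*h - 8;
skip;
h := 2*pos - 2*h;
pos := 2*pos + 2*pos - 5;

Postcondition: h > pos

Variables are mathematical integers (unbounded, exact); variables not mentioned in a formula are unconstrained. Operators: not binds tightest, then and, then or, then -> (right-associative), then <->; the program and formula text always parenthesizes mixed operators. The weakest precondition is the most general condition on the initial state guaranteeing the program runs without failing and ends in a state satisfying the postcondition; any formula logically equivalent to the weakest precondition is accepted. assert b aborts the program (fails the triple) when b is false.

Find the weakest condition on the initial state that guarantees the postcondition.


Working backward. After the program, h > pos must hold.
Before pos := 2*pos + 2*pos - 5: h > 4*pos - 5
Before h := 2*pos - 2*h: 2*h + 2*pos < 5
Before skip: 2*h + 2*pos < 5
Before assert pos - 8 <= pos + 3*h - 8: 3*h >= 0 and 2*h + 2*pos < 5
Answer: WP = 3*h >= 0 and 2*h + 2*pos < 5


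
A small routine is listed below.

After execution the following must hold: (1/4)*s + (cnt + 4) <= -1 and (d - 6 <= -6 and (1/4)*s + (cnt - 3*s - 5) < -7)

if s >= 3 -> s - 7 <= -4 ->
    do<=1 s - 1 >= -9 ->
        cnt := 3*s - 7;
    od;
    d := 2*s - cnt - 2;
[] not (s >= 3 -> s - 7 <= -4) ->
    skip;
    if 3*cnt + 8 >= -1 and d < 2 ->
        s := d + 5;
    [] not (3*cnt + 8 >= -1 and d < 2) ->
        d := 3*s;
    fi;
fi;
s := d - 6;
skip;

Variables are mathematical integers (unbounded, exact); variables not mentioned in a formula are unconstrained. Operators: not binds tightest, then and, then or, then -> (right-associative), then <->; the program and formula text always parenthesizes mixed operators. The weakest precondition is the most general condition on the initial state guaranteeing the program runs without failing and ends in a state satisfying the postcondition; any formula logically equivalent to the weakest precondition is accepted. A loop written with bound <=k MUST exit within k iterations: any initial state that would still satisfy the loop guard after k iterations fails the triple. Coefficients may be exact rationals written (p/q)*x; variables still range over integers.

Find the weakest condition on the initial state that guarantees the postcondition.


Working backward. After the program, the postcondition (1/4)*s + (cnt + 4) <= -1 and (d - 6 <= -6 and (1/4)*s + (cnt - 3*s - 5) < -7) must hold; in canonical form it is cnt + (1/4)*s <= -5 and d <= 0 and cnt < (11/4)*s - 2.
Before skip: cnt + (1/4)*s <= -5 and d <= 0 and cnt < (11/4)*s - 2
Before s := d - 6: cnt + (1/4)*d <= -7/2 and d <= 0 and cnt < (11/4)*d - 37/2
Then branch requires (s >= -8 -> ((not (s >= -8)) and (11/4)*s <= 9/4 and s >= 5 and (23/4)*s < 9/4)) and ((not (s >= -8)) -> ((3/4)*cnt + (1/2)*s <= -3 and 2*s <= cnt + 2 and (15/4)*cnt < (11/2)*s - 24)); else branch requires ((3*cnt >= -9 and d < 2) -> (cnt + (1/4)*d <= -7/2 and d <= 0 and cnt < (11/4)*d - 37/2)) and ((not (3*cnt >= -9 and d < 2)) -> (cnt + (3/4)*s <= -7/2 and 3*s <= 0 and cnt < (33/4)*s - 37/2)).
Before the if: ((s >= 3 -> s <= 3) -> ((s >= -8 -> ((not (s >= -8)) and (11/4)*s <= 9/4 and s >= 5 and (23/4)*s < 9/4)) and ((not (s >= -8)) -> ((3/4)*cnt + (1/2)*s <= -3 and 2*s <= cnt + 2 and (15/4)*cnt < (11/2)*s - 24)))) and ((not (s >= 3 -> s <= 3)) -> (((3*cnt >= -9 and d < 2) -> (cnt + (1/4)*d <= -7/2 and d <= 0 and cnt < (11/4)*d - 37/2)) and ((not (3*cnt >= -9 and d < 2)) -> (cnt + (3/4)*s <= -7/2 and 3*s <= 0 and cnt < (33/4)*s - 37/2))))
Answer: WP = ((s >= 3 -> s <= 3) -> ((s >= -8 -> ((not (s >= -8)) and (11/4)*s <= 9/4 and s >= 5 and (23/4)*s < 9/4)) and ((not (s >= -8)) -> ((3/4)*cnt + (1/2)*s <= -3 and 2*s <= cnt + 2 and (15/4)*cnt < (11/2)*s - 24)))) and ((not (s >= 3 -> s <= 3)) -> (((3*cnt >= -9 and d < 2) -> (cnt + (1/4)*d <= -7/2 and d <= 0 and cnt < (11/4)*d - 37/2)) and ((not (3*cnt >= -9 and d < 2)) -> (cnt + (3/4)*s <= -7/2 and 3*s <= 0 and cnt < (33/4)*s - 37/2))))


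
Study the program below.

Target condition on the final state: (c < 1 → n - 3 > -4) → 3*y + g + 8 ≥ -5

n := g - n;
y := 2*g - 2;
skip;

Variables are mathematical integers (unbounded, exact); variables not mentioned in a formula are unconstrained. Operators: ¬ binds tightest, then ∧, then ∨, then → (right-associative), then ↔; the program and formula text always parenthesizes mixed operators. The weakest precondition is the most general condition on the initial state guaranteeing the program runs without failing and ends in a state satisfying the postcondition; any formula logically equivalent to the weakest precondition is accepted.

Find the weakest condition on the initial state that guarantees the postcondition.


Working backward. After the program, the postcondition (c < 1 → n - 3 > -4) → 3*y + g + 8 ≥ -5 must hold; in canonical form it is (c < 1 → n > -1) → g + 3*y ≥ -13.
Before skip: (c < 1 → n > -1) → g + 3*y ≥ -13
Before y := 2*g - 2: (c < 1 → n > -1) → 7*g ≥ -7
Before n := g - n: (c < 1 → g > n - 1) → 7*g ≥ -7
Answer: WP = (c < 1 → g > n - 1) → 7*g ≥ -7
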